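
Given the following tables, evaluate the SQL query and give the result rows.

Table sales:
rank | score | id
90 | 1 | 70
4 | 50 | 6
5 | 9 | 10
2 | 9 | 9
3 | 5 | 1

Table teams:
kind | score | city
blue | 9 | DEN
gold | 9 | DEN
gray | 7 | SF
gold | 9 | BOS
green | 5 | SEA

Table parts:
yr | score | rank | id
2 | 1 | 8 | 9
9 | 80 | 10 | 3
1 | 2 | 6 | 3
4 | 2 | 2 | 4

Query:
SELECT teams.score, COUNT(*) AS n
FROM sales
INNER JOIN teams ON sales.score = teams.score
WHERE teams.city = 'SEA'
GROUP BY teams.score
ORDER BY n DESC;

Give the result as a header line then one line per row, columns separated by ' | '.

After JOIN teams (7 rows):
sales.rank | sales.score | sales.id | teams.kind | teams.score | teams.city
5 | 9 | 10 | blue | 9 | DEN
5 | 9 | 10 | gold | 9 | DEN
5 | 9 | 10 | gold | 9 | BOS
2 | 9 | 9 | blue | 9 | DEN
2 | 9 | 9 | gold | 9 | DEN
2 | 9 | 9 | gold | 9 | BOS
3 | 5 | 1 | green | 5 | SEA
After WHERE (1 rows):
sales.rank | sales.score | sales.id | teams.kind | teams.score | teams.city
3 | 5 | 1 | green | 5 | SEA
After GROUP BY (1 rows):
teams.score | n
5 | 1
After ORDER BY (1 rows):
teams.score | n
5 | 1

== RESULT ==
teams.score | n
5 | 1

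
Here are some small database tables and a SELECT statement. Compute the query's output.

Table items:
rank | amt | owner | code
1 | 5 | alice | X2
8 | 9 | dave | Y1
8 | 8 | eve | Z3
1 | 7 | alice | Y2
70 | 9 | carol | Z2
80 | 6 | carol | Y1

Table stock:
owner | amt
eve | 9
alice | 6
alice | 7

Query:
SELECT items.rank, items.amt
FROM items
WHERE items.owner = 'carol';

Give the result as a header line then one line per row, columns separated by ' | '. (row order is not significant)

== RESULT ==
items.rank | items.amt
70 | 9
80 | 6

Derivation:
After WHERE (2 rows):
items.rank | items.amt | items.owner | items.code
70 | 9 | carol | Z2
80 | 6 | carol | Y1
After SELECT (2 rows):
items.rank | items.amt
70 | 9
80 | 6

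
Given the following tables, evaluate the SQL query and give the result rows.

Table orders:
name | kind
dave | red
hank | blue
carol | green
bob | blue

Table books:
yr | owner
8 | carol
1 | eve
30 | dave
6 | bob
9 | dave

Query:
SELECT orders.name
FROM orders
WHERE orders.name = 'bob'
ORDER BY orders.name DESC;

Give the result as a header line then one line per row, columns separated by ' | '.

== RESULT ==
orders.name
bob

Derivation:
After WHERE (1 rows):
orders.name | orders.kind
bob | blue
After SELECT (1 rows):
orders.name
bob
After ORDER BY (1 rows):
orders.name
bob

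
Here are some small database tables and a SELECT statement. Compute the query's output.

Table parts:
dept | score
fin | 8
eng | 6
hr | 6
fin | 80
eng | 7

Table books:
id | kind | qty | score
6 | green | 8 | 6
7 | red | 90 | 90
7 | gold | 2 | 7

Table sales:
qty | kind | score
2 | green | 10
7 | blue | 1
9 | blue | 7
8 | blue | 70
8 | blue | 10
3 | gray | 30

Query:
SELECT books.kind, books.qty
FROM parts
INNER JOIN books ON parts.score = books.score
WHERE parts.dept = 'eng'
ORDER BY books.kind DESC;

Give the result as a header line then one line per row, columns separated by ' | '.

== RESULT ==
books.kind | books.qty
green | 8
gold | 2

Derivation:
After JOIN books (3 rows):
parts.dept | parts.score | books.id | books.kind | books.qty | books.score
eng | 6 | 6 | green | 8 | 6
hr | 6 | 6 | green | 8 | 6
eng | 7 | 7 | gold | 2 | 7
After WHERE (2 rows):
parts.dept | parts.score | books.id | books.kind | books.qty | books.score
eng | 6 | 6 | green | 8 | 6
eng | 7 | 7 | gold | 2 | 7
After SELECT (2 rows):
books.kind | books.qty
green | 8
gold | 2
After ORDER BY (2 rows):
books.kind | books.qty
green | 8
gold | 2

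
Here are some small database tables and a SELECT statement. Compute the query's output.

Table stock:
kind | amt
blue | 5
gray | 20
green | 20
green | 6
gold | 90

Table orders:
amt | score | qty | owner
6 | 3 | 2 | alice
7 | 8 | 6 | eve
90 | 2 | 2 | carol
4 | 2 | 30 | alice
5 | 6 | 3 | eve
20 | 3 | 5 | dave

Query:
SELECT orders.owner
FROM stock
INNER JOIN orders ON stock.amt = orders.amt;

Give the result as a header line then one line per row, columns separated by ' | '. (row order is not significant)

== RESULT ==
orders.owner
eve
dave
dave
alice
carol

Derivation:
After JOIN orders (5 rows):
stock.kind | stock.amt | orders.amt | orders.score | orders.qty | orders.owner
blue | 5 | 5 | 6 | 3 | eve
gray | 20 | 20 | 3 | 5 | dave
green | 20 | 20 | 3 | 5 | dave
green | 6 | 6 | 3 | 2 | alice
gold | 90 | 90 | 2 | 2 | carol
After SELECT (5 rows):
orders.owner
eve
dave
dave
alice
carol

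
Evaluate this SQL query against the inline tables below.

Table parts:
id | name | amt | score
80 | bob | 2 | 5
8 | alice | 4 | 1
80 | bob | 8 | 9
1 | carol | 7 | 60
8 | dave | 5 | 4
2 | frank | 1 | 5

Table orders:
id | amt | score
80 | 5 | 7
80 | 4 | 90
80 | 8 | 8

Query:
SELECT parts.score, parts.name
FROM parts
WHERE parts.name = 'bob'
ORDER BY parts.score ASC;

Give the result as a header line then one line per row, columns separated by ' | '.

After WHERE (2 rows):
parts.id | parts.name | parts.amt | parts.score
80 | bob | 2 | 5
80 | bob | 8 | 9
After SELECT (2 rows):
parts.score | parts.name
5 | bob
9 | bob
After ORDER BY (2 rows):
parts.score | parts.name
5 | bob
9 | bob

== RESULT ==
parts.score | parts.name
5 | bob
9 | bob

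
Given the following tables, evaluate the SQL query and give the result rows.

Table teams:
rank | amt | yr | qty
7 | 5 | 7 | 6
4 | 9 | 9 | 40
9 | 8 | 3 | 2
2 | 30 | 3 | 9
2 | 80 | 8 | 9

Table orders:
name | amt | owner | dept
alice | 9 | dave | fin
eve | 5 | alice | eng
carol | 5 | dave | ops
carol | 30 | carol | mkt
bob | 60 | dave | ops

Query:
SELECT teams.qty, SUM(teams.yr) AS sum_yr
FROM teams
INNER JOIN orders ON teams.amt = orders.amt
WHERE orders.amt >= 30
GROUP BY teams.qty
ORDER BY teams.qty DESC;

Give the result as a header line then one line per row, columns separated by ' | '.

== RESULT ==
teams.qty | sum_yr
9 | 3

Derivation:
After JOIN orders (4 rows):
teams.rank | teams.amt | teams.yr | teams.qty | orders.name | orders.amt | orders.owner | orders.dept
7 | 5 | 7 | 6 | eve | 5 | alice | eng
7 | 5 | 7 | 6 | carol | 5 | dave | ops
4 | 9 | 9 | 40 | alice | 9 | dave | fin
2 | 30 | 3 | 9 | carol | 30 | carol | mkt
After WHERE (1 rows):
teams.rank | teams.amt | teams.yr | teams.qty | orders.name | orders.amt | orders.owner | orders.dept
2 | 30 | 3 | 9 | carol | 30 | carol | mkt
After GROUP BY (1 rows):
teams.qty | sum_yr
9 | 3
After ORDER BY (1 rows):
teams.qty | sum_yr
9 | 3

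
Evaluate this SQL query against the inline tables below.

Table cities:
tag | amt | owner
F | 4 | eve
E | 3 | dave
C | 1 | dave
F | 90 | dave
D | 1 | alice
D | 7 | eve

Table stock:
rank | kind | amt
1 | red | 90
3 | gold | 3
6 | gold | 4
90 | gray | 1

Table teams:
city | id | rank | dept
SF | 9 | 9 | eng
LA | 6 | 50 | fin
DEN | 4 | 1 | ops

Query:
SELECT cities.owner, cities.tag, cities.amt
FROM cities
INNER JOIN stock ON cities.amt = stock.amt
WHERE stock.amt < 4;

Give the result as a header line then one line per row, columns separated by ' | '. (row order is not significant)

After JOIN stock (5 rows):
cities.tag | cities.amt | cities.owner | stock.rank | stock.kind | stock.amt
F | 4 | eve | 6 | gold | 4
E | 3 | dave | 3 | gold | 3
C | 1 | dave | 90 | gray | 1
F | 90 | dave | 1 | red | 90
D | 1 | alice | 90 | gray | 1
After WHERE (3 rows):
cities.tag | cities.amt | cities.owner | stock.rank | stock.kind | stock.amt
E | 3 | dave | 3 | gold | 3
C | 1 | dave | 90 | gray | 1
D | 1 | alice | 90 | gray | 1
After SELECT (3 rows):
cities.owner | cities.tag | cities.amt
dave | E | 3
dave | C | 1
alice | D | 1

== RESULT ==
cities.owner | cities.tag | cities.amt
dave | E | 3
dave | C | 1
alice | D | 1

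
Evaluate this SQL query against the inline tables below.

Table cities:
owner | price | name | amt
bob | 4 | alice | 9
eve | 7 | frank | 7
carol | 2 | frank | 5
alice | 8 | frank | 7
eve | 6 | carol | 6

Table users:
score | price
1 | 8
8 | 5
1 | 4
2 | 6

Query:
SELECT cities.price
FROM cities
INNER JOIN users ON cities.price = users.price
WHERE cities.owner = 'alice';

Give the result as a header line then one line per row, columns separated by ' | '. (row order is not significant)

After JOIN users (3 rows):
cities.owner | cities.price | cities.name | cities.amt | users.score | users.price
bob | 4 | alice | 9 | 1 | 4
alice | 8 | frank | 7 | 1 | 8
eve | 6 | carol | 6 | 2 | 6
After WHERE (1 rows):
cities.owner | cities.price | cities.name | cities.amt | users.score | users.price
alice | 8 | frank | 7 | 1 | 8
After SELECT (1 rows):
cities.price
8

== RESULT ==
cities.price
8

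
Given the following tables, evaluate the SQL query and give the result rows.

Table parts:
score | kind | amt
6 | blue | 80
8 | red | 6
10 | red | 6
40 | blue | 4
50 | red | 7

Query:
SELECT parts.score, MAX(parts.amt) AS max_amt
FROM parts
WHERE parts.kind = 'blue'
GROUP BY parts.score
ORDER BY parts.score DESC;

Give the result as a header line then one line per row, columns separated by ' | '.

== RESULT ==
parts.score | max_amt
40 | 4
6 | 80

Derivation:
After WHERE (2 rows):
parts.score | parts.kind | parts.amt
6 | blue | 80
40 | blue | 4
After GROUP BY (2 rows):
parts.score | max_amt
6 | 80
40 | 4
After ORDER BY (2 rows):
parts.score | max_amt
40 | 4
6 | 80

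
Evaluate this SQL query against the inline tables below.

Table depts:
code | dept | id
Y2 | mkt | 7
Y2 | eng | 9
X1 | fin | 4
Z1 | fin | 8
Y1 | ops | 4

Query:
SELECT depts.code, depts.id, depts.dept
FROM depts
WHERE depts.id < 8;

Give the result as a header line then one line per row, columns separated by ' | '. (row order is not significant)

After WHERE (3 rows):
depts.code | depts.dept | depts.id
Y2 | mkt | 7
X1 | fin | 4
Y1 | ops | 4
After SELECT (3 rows):
depts.code | depts.id | depts.dept
Y2 | 7 | mkt
X1 | 4 | fin
Y1 | 4 | ops

== RESULT ==
depts.code | depts.id | depts.dept
Y2 | 7 | mkt
X1 | 4 | fin
Y1 | 4 | ops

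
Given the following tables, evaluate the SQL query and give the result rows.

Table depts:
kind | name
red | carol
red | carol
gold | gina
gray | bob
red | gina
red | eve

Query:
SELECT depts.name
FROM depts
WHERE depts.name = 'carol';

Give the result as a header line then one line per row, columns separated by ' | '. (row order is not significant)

== RESULT ==
depts.name
carol
carol

Derivation:
After WHERE (2 rows):
depts.kind | depts.name
red | carol
red | carol
After SELECT (2 rows):
depts.name
carol
carol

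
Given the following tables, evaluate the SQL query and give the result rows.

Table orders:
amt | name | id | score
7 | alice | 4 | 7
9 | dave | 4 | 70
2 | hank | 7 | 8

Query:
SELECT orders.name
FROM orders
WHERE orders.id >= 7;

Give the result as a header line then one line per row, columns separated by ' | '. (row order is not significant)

== RESULT ==
orders.name
hank

Derivation:
After WHERE (1 rows):
orders.amt | orders.name | orders.id | orders.score
2 | hank | 7 | 8
After SELECT (1 rows):
orders.name
hank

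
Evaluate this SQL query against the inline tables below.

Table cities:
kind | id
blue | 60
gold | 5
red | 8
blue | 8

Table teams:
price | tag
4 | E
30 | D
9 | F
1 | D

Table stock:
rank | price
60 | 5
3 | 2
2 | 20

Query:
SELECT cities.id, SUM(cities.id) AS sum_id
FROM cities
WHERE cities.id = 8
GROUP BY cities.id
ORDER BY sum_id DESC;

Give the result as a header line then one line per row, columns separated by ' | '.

== RESULT ==
cities.id | sum_id
8 | 16

Derivation:
After WHERE (2 rows):
cities.kind | cities.id
red | 8
blue | 8
After GROUP BY (1 rows):
cities.id | sum_id
8 | 16
After ORDER BY (1 rows):
cities.id | sum_id
8 | 16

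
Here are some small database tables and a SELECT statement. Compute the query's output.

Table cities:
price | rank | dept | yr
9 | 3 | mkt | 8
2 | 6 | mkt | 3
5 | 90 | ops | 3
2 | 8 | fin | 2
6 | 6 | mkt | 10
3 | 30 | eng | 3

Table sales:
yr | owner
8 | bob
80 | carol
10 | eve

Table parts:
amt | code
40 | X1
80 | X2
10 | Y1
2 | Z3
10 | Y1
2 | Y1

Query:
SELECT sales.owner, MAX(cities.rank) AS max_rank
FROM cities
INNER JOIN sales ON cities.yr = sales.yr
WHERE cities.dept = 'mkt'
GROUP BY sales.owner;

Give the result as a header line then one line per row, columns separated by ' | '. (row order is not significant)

== RESULT ==
sales.owner | max_rank
bob | 3
eve | 6

Derivation:
After JOIN sales (2 rows):
cities.price | cities.rank | cities.dept | cities.yr | sales.yr | sales.owner
9 | 3 | mkt | 8 | 8 | bob
6 | 6 | mkt | 10 | 10 | eve
After WHERE (2 rows):
cities.price | cities.rank | cities.dept | cities.yr | sales.yr | sales.owner
9 | 3 | mkt | 8 | 8 | bob
6 | 6 | mkt | 10 | 10 | eve
After GROUP BY (2 rows):
sales.owner | max_rank
bob | 3
eve | 6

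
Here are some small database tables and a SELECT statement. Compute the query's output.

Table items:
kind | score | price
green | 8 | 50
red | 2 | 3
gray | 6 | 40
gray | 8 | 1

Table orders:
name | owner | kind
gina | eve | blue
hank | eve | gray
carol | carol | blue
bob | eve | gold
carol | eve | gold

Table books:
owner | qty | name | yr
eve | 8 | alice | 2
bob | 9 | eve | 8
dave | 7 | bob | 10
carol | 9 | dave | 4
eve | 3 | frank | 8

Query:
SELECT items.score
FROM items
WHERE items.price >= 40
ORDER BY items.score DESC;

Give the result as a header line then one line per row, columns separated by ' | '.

== RESULT ==
items.score
8
6

Derivation:
After WHERE (2 rows):
items.kind | items.score | items.price
green | 8 | 50
gray | 6 | 40
After SELECT (2 rows):
items.score
8
6
After ORDER BY (2 rows):
items.score
8
6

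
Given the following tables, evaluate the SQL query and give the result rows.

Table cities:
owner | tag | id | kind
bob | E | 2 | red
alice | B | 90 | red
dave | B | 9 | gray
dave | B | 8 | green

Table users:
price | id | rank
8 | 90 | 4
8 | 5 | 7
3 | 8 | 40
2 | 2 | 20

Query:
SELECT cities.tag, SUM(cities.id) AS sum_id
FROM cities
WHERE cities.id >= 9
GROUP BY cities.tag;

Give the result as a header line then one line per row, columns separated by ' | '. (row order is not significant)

== RESULT ==
cities.tag | sum_id
B | 99

Derivation:
After WHERE (2 rows):
cities.owner | cities.tag | cities.id | cities.kind
alice | B | 90 | red
dave | B | 9 | gray
After GROUP BY (1 rows):
cities.tag | sum_id
B | 99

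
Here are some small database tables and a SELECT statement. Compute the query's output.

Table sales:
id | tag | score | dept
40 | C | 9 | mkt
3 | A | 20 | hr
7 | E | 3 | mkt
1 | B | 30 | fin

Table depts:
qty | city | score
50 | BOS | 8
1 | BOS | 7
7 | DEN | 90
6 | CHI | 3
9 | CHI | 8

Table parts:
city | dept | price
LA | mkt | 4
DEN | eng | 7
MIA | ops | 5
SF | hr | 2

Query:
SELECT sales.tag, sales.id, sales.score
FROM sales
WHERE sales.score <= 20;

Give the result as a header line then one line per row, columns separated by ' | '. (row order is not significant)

== RESULT ==
sales.tag | sales.id | sales.score
C | 40 | 9
A | 3 | 20
E | 7 | 3

Derivation:
After WHERE (3 rows):
sales.id | sales.tag | sales.score | sales.dept
40 | C | 9 | mkt
3 | A | 20 | hr
7 | E | 3 | mkt
After SELECT (3 rows):
sales.tag | sales.id | sales.score
C | 40 | 9
A | 3 | 20
E | 7 | 3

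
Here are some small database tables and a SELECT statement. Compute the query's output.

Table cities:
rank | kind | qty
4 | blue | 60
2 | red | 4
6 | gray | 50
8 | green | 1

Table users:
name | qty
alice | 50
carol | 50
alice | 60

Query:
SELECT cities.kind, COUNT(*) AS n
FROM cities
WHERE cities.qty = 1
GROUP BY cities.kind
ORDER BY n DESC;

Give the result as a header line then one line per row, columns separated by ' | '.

== RESULT ==
cities.kind | n
green | 1

Derivation:
After WHERE (1 rows):
cities.rank | cities.kind | cities.qty
8 | green | 1
After GROUP BY (1 rows):
cities.kind | n
green | 1
After ORDER BY (1 rows):
cities.kind | n
green | 1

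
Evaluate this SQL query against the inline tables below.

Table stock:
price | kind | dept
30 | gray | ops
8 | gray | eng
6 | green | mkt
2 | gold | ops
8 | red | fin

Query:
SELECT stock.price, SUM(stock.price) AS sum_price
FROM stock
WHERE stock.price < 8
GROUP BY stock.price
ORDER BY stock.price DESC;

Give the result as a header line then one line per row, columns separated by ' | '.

== RESULT ==
stock.price | sum_price
6 | 6
2 | 2

Derivation:
After WHERE (2 rows):
stock.price | stock.kind | stock.dept
6 | green | mkt
2 | gold | ops
After GROUP BY (2 rows):
stock.price | sum_price
6 | 6
2 | 2
After ORDER BY (2 rows):
stock.price | sum_price
6 | 6
2 | 2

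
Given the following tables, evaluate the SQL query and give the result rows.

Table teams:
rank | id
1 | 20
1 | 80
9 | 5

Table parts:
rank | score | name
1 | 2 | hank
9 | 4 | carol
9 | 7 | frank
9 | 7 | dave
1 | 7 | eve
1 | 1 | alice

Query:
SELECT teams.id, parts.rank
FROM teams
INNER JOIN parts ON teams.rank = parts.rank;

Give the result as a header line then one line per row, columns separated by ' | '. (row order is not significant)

After JOIN parts (9 rows):
teams.rank | teams.id | parts.rank | parts.score | parts.name
1 | 20 | 1 | 2 | hank
1 | 20 | 1 | 7 | eve
1 | 20 | 1 | 1 | alice
1 | 80 | 1 | 2 | hank
1 | 80 | 1 | 7 | eve
1 | 80 | 1 | 1 | alice
9 | 5 | 9 | 4 | carol
9 | 5 | 9 | 7 | frank
9 | 5 | 9 | 7 | dave
After SELECT (9 rows):
teams.id | parts.rank
20 | 1
20 | 1
20 | 1
80 | 1
80 | 1
80 | 1
5 | 9
5 | 9
5 | 9

== RESULT ==
teams.id | parts.rank
20 | 1
20 | 1
20 | 1
80 | 1
80 | 1
80 | 1
5 | 9
5 | 9
5 | 9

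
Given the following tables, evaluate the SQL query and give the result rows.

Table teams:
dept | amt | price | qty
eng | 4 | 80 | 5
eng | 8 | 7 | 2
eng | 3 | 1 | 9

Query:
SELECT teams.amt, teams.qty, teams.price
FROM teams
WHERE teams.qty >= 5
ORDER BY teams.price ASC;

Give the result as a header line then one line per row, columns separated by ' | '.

After WHERE (2 rows):
teams.dept | teams.amt | teams.price | teams.qty
eng | 4 | 80 | 5
eng | 3 | 1 | 9
After SELECT (2 rows):
teams.amt | teams.qty | teams.price
4 | 5 | 80
3 | 9 | 1
After ORDER BY (2 rows):
teams.amt | teams.qty | teams.price
3 | 9 | 1
4 | 5 | 80

== RESULT ==
teams.amt | teams.qty | teams.price
3 | 9 | 1
4 | 5 | 80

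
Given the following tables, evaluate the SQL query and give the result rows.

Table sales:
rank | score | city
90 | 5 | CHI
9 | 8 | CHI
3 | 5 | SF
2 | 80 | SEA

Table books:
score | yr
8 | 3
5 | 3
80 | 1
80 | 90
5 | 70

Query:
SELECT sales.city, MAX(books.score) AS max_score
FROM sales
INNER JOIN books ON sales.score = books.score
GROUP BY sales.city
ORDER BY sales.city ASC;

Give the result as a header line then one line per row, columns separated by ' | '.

After JOIN books (7 rows):
sales.rank | sales.score | sales.city | books.score | books.yr
90 | 5 | CHI | 5 | 3
90 | 5 | CHI | 5 | 70
9 | 8 | CHI | 8 | 3
3 | 5 | SF | 5 | 3
3 | 5 | SF | 5 | 70
2 | 80 | SEA | 80 | 1
2 | 80 | SEA | 80 | 90
After GROUP BY (3 rows):
sales.city | max_score
CHI | 8
SF | 5
SEA | 80
After ORDER BY (3 rows):
sales.city | max_score
CHI | 8
SEA | 80
SF | 5

== RESULT ==
sales.city | max_score
CHI | 8
SEA | 80
SF | 5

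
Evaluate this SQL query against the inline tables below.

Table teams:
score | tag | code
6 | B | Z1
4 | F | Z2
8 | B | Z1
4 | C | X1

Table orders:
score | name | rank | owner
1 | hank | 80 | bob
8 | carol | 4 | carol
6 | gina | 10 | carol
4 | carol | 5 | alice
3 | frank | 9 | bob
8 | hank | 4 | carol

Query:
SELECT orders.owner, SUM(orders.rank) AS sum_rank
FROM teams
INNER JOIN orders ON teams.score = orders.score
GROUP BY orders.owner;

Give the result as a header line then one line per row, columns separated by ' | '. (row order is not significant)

After JOIN orders (5 rows):
teams.score | teams.tag | teams.code | orders.score | orders.name | orders.rank | orders.owner
6 | B | Z1 | 6 | gina | 10 | carol
4 | F | Z2 | 4 | carol | 5 | alice
8 | B | Z1 | 8 | carol | 4 | carol
8 | B | Z1 | 8 | hank | 4 | carol
4 | C | X1 | 4 | carol | 5 | alice
After GROUP BY (2 rows):
orders.owner | sum_rank
carol | 18
alice | 10

== RESULT ==
orders.owner | sum_rank
carol | 18
alice | 10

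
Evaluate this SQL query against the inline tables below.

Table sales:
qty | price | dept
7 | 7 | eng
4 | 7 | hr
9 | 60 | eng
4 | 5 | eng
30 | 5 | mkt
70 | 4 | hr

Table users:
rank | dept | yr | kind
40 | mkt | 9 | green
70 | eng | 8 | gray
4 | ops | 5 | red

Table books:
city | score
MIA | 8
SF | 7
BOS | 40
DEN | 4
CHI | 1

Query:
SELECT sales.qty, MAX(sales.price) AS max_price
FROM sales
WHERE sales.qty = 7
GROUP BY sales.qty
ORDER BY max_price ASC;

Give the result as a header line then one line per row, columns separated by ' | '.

== RESULT ==
sales.qty | max_price
7 | 7

Derivation:
After WHERE (1 rows):
sales.qty | sales.price | sales.dept
7 | 7 | eng
After GROUP BY (1 rows):
sales.qty | max_price
7 | 7
After ORDER BY (1 rows):
sales.qty | max_price
7 | 7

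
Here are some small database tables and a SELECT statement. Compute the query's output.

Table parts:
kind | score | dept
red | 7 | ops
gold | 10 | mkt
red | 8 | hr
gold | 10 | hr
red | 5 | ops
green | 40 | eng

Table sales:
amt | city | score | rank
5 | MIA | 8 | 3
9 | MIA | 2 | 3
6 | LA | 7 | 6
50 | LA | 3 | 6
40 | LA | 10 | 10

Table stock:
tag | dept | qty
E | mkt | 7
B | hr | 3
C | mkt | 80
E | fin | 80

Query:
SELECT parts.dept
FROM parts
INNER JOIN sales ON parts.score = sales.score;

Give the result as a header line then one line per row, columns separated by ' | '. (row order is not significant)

After JOIN sales (4 rows):
parts.kind | parts.score | parts.dept | sales.amt | sales.city | sales.score | sales.rank
red | 7 | ops | 6 | LA | 7 | 6
gold | 10 | mkt | 40 | LA | 10 | 10
red | 8 | hr | 5 | MIA | 8 | 3
gold | 10 | hr | 40 | LA | 10 | 10
After SELECT (4 rows):
parts.dept
ops
mkt
hr
hr

== RESULT ==
parts.dept
ops
mkt
hr
hr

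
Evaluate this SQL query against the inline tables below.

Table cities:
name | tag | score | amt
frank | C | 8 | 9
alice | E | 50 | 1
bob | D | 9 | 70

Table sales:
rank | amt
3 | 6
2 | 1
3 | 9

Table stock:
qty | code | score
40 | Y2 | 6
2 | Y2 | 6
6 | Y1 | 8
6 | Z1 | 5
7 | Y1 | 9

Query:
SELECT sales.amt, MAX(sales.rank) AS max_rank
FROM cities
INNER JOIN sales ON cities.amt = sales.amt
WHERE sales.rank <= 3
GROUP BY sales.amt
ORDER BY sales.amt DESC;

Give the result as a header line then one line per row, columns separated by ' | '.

== RESULT ==
sales.amt | max_rank
9 | 3
1 | 2

Derivation:
After JOIN sales (2 rows):
cities.name | cities.tag | cities.score | cities.amt | sales.rank | sales.amt
frank | C | 8 | 9 | 3 | 9
alice | E | 50 | 1 | 2 | 1
After WHERE (2 rows):
cities.name | cities.tag | cities.score | cities.amt | sales.rank | sales.amt
frank | C | 8 | 9 | 3 | 9
alice | E | 50 | 1 | 2 | 1
After GROUP BY (2 rows):
sales.amt | max_rank
9 | 3
1 | 2
After ORDER BY (2 rows):
sales.amt | max_rank
9 | 3
1 | 2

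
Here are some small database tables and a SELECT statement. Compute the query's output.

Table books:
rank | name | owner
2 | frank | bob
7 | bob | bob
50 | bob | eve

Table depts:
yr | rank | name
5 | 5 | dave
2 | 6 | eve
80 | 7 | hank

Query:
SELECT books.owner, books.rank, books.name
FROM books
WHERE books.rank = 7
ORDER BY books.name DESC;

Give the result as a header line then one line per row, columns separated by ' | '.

After WHERE (1 rows):
books.rank | books.name | books.owner
7 | bob | bob
After SELECT (1 rows):
books.owner | books.rank | books.name
bob | 7 | bob
After ORDER BY (1 rows):
books.owner | books.rank | books.name
bob | 7 | bob

== RESULT ==
books.owner | books.rank | books.name
bob | 7 | bob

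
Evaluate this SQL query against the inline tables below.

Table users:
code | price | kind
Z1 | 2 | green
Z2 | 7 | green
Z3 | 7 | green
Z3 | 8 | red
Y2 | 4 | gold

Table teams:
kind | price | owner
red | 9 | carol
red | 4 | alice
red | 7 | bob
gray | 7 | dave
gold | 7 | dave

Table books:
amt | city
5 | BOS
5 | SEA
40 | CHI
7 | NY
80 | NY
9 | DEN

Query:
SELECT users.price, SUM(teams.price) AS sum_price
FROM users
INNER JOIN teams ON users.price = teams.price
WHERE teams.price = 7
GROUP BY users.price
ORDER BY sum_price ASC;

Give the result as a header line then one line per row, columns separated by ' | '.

After JOIN teams (7 rows):
users.code | users.price | users.kind | teams.kind | teams.price | teams.owner
Z2 | 7 | green | red | 7 | bob
Z2 | 7 | green | gray | 7 | dave
Z2 | 7 | green | gold | 7 | dave
Z3 | 7 | green | red | 7 | bob
Z3 | 7 | green | gray | 7 | dave
Z3 | 7 | green | gold | 7 | dave
Y2 | 4 | gold | red | 4 | alice
After WHERE (6 rows):
users.code | users.price | users.kind | teams.kind | teams.price | teams.owner
Z2 | 7 | green | red | 7 | bob
Z2 | 7 | green | gray | 7 | dave
Z2 | 7 | green | gold | 7 | dave
Z3 | 7 | green | red | 7 | bob
Z3 | 7 | green | gray | 7 | dave
Z3 | 7 | green | gold | 7 | dave
After GROUP BY (1 rows):
users.price | sum_price
7 | 42
After ORDER BY (1 rows):
users.price | sum_price
7 | 42

== RESULT ==
users.price | sum_price
7 | 42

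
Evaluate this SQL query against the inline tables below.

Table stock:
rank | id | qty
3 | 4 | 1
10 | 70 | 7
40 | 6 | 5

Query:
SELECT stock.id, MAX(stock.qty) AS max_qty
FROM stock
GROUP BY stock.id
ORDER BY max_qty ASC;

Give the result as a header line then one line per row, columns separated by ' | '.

After GROUP BY (3 rows):
stock.id | max_qty
4 | 1
70 | 7
6 | 5
After ORDER BY (3 rows):
stock.id | max_qty
4 | 1
6 | 5
70 | 7

== RESULT ==
stock.id | max_qty
4 | 1
6 | 5
70 | 7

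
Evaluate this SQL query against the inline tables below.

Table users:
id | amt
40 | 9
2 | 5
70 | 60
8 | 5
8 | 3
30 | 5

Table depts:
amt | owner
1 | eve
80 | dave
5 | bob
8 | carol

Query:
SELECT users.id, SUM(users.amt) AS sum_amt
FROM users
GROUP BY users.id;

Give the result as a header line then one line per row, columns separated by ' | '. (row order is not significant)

== RESULT ==
users.id | sum_amt
40 | 9
2 | 5
70 | 60
8 | 8
30 | 5

Derivation:
After GROUP BY (5 rows):
users.id | sum_amt
40 | 9
2 | 5
70 | 60
8 | 8
30 | 5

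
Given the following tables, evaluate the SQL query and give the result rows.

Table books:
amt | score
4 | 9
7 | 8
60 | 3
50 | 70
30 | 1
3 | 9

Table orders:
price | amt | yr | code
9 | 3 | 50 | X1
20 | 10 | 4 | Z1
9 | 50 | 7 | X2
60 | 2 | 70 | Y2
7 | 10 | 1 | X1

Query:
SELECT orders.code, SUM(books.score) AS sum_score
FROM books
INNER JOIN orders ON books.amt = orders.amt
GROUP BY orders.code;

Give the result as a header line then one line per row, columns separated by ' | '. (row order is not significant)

== RESULT ==
orders.code | sum_score
X2 | 70
X1 | 9

Derivation:
After JOIN orders (2 rows):
books.amt | books.score | orders.price | orders.amt | orders.yr | orders.code
50 | 70 | 9 | 50 | 7 | X2
3 | 9 | 9 | 3 | 50 | X1
After GROUP BY (2 rows):
orders.code | sum_score
X2 | 70
X1 | 9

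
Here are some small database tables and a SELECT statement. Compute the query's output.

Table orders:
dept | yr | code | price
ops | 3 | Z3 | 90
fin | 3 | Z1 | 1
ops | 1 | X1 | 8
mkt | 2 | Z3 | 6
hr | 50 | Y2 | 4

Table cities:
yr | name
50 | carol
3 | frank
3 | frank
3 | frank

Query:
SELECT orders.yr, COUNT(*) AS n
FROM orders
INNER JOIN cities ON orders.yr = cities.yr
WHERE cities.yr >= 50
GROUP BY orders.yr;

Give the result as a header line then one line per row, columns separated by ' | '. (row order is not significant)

After JOIN cities (7 rows):
orders.dept | orders.yr | orders.code | orders.price | cities.yr | cities.name
ops | 3 | Z3 | 90 | 3 | frank
ops | 3 | Z3 | 90 | 3 | frank
ops | 3 | Z3 | 90 | 3 | frank
fin | 3 | Z1 | 1 | 3 | frank
fin | 3 | Z1 | 1 | 3 | frank
fin | 3 | Z1 | 1 | 3 | frank
hr | 50 | Y2 | 4 | 50 | carol
After WHERE (1 rows):
orders.dept | orders.yr | orders.code | orders.price | cities.yr | cities.name
hr | 50 | Y2 | 4 | 50 | carol
After GROUP BY (1 rows):
orders.yr | n
50 | 1

== RESULT ==
orders.yr | n
50 | 1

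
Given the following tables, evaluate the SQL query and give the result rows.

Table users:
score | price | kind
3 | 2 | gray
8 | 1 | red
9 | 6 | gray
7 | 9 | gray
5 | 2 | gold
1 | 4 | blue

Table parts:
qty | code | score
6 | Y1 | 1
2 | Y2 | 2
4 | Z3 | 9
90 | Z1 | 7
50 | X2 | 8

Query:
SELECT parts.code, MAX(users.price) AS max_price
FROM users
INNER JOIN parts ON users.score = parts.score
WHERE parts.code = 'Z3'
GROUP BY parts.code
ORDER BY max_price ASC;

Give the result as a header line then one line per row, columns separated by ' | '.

After JOIN parts (4 rows):
users.score | users.price | users.kind | parts.qty | parts.code | parts.score
8 | 1 | red | 50 | X2 | 8
9 | 6 | gray | 4 | Z3 | 9
7 | 9 | gray | 90 | Z1 | 7
1 | 4 | blue | 6 | Y1 | 1
After WHERE (1 rows):
users.score | users.price | users.kind | parts.qty | parts.code | parts.score
9 | 6 | gray | 4 | Z3 | 9
After GROUP BY (1 rows):
parts.code | max_price
Z3 | 6
After ORDER BY (1 rows):
parts.code | max_price
Z3 | 6

== RESULT ==
parts.code | max_price
Z3 | 6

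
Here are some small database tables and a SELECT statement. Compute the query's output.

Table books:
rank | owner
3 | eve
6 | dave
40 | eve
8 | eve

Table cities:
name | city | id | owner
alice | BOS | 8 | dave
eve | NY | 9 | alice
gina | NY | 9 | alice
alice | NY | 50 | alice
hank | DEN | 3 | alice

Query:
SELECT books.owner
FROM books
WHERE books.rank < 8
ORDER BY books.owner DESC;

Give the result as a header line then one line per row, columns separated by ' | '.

After WHERE (2 rows):
books.rank | books.owner
3 | eve
6 | dave
After SELECT (2 rows):
books.owner
eve
dave
After ORDER BY (2 rows):
books.owner
eve
dave

== RESULT ==
books.owner
eve
dave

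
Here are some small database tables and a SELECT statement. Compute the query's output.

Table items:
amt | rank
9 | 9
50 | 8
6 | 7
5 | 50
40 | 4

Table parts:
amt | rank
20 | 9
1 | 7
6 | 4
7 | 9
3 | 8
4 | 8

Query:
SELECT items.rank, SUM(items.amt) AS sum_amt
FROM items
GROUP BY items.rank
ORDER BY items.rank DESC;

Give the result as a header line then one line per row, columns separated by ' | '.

After GROUP BY (5 rows):
items.rank | sum_amt
9 | 9
8 | 50
7 | 6
50 | 5
4 | 40
After ORDER BY (5 rows):
items.rank | sum_amt
50 | 5
9 | 9
8 | 50
7 | 6
4 | 40

== RESULT ==
items.rank | sum_amt
50 | 5
9 | 9
8 | 50
7 | 6
4 | 40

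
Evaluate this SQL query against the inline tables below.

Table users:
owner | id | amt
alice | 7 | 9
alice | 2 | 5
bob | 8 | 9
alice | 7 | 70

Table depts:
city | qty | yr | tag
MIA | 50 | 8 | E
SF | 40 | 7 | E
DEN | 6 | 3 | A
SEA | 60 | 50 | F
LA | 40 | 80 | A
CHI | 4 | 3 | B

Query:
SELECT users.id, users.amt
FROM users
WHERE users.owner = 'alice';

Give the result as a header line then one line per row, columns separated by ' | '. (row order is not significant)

== RESULT ==
users.id | users.amt
7 | 9
2 | 5
7 | 70

Derivation:
After WHERE (3 rows):
users.owner | users.id | users.amt
alice | 7 | 9
alice | 2 | 5
alice | 7 | 70
After SELECT (3 rows):
users.id | users.amt
7 | 9
2 | 5
7 | 70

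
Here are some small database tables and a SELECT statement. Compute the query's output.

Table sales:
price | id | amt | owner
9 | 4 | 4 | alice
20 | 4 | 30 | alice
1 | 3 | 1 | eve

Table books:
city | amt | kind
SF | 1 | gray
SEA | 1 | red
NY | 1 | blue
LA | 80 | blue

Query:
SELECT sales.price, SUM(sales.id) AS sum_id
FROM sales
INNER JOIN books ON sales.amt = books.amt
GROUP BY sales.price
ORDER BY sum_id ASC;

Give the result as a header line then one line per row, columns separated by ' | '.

After JOIN books (3 rows):
sales.price | sales.id | sales.amt | sales.owner | books.city | books.amt | books.kind
1 | 3 | 1 | eve | SF | 1 | gray
1 | 3 | 1 | eve | SEA | 1 | red
1 | 3 | 1 | eve | NY | 1 | blue
After GROUP BY (1 rows):
sales.price | sum_id
1 | 9
After ORDER BY (1 rows):
sales.price | sum_id
1 | 9

== RESULT ==
sales.price | sum_id
1 | 9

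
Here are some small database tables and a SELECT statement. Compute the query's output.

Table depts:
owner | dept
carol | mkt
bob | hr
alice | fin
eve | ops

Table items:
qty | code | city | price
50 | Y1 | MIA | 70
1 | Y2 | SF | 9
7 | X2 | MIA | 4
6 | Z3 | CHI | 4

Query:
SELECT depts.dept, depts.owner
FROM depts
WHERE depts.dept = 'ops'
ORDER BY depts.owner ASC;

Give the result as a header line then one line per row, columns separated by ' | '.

== RESULT ==
depts.dept | depts.owner
ops | eve

Derivation:
After WHERE (1 rows):
depts.owner | depts.dept
eve | ops
After SELECT (1 rows):
depts.dept | depts.owner
ops | eve
After ORDER BY (1 rows):
depts.dept | depts.owner
ops | eve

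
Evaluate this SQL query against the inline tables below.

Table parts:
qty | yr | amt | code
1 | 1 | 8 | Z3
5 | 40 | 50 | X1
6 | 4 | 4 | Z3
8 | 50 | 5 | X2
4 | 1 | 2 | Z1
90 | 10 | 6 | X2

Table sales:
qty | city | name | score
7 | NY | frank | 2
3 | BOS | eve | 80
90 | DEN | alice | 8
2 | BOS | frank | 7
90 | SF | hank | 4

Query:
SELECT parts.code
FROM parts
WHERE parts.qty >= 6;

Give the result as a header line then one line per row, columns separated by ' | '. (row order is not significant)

== RESULT ==
parts.code
Z3
X2
X2

Derivation:
After WHERE (3 rows):
parts.qty | parts.yr | parts.amt | parts.code
6 | 4 | 4 | Z3
8 | 50 | 5 | X2
90 | 10 | 6 | X2
After SELECT (3 rows):
parts.code
Z3
X2
X2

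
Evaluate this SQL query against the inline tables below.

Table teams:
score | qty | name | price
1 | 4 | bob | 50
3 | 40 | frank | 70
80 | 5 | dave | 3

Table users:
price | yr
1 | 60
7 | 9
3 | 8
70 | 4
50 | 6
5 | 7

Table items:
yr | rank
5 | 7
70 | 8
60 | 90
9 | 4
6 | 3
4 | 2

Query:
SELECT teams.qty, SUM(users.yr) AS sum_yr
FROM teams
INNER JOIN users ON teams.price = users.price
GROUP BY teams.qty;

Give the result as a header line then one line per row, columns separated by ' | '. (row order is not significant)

After JOIN users (3 rows):
teams.score | teams.qty | teams.name | teams.price | users.price | users.yr
1 | 4 | bob | 50 | 50 | 6
3 | 40 | frank | 70 | 70 | 4
80 | 5 | dave | 3 | 3 | 8
After GROUP BY (3 rows):
teams.qty | sum_yr
4 | 6
40 | 4
5 | 8

== RESULT ==
teams.qty | sum_yr
4 | 6
40 | 4
5 | 8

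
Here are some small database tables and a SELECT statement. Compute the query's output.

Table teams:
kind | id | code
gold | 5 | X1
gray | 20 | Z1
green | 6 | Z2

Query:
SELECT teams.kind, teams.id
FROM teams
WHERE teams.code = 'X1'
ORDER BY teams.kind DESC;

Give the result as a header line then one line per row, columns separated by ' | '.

After WHERE (1 rows):
teams.kind | teams.id | teams.code
gold | 5 | X1
After SELECT (1 rows):
teams.kind | teams.id
gold | 5
After ORDER BY (1 rows):
teams.kind | teams.id
gold | 5

== RESULT ==
teams.kind | teams.id
gold | 5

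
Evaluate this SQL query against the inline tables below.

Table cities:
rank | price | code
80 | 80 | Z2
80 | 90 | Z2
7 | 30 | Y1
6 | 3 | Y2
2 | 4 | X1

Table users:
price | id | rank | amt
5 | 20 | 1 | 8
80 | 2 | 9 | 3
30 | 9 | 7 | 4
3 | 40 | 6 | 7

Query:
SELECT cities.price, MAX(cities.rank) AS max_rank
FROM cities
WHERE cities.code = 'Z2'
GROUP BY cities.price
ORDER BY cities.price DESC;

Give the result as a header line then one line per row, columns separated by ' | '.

After WHERE (2 rows):
cities.rank | cities.price | cities.code
80 | 80 | Z2
80 | 90 | Z2
After GROUP BY (2 rows):
cities.price | max_rank
80 | 80
90 | 80
After ORDER BY (2 rows):
cities.price | max_rank
90 | 80
80 | 80

== RESULT ==
cities.price | max_rank
90 | 80
80 | 80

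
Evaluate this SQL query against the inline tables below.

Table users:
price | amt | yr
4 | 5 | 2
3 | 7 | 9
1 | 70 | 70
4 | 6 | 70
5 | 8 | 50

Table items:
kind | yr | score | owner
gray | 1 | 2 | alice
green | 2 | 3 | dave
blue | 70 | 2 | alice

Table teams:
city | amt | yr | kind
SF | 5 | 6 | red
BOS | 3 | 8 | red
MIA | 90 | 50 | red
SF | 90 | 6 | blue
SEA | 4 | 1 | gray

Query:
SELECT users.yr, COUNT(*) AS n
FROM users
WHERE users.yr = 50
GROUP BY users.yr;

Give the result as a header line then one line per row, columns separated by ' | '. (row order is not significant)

== RESULT ==
users.yr | n
50 | 1

Derivation:
After WHERE (1 rows):
users.price | users.amt | users.yr
5 | 8 | 50
After GROUP BY (1 rows):
users.yr | n
50 | 1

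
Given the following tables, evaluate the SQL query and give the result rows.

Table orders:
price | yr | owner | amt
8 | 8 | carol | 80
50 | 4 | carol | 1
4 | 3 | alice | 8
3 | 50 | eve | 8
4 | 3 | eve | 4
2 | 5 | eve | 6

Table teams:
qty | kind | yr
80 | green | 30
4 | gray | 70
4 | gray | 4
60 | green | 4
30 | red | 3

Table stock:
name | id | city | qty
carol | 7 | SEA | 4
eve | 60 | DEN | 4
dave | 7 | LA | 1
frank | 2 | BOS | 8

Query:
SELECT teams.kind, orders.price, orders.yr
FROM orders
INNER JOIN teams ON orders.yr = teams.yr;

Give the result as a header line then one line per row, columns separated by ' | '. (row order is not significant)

== RESULT ==
teams.kind | orders.price | orders.yr
gray | 50 | 4
green | 50 | 4
red | 4 | 3
red | 4 | 3

Derivation:
After JOIN teams (4 rows):
orders.price | orders.yr | orders.owner | orders.amt | teams.qty | teams.kind | teams.yr
50 | 4 | carol | 1 | 4 | gray | 4
50 | 4 | carol | 1 | 60 | green | 4
4 | 3 | alice | 8 | 30 | red | 3
4 | 3 | eve | 4 | 30 | red | 3
After SELECT (4 rows):
teams.kind | orders.price | orders.yr
gray | 50 | 4
green | 50 | 4
red | 4 | 3
red | 4 | 3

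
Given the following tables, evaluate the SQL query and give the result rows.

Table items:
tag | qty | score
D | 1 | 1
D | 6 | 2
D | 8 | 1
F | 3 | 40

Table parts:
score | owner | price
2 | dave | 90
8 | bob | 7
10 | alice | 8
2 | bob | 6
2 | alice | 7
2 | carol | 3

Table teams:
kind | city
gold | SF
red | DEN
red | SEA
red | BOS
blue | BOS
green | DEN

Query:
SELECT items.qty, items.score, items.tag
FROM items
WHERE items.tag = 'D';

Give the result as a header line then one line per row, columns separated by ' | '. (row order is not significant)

After WHERE (3 rows):
items.tag | items.qty | items.score
D | 1 | 1
D | 6 | 2
D | 8 | 1
After SELECT (3 rows):
items.qty | items.score | items.tag
1 | 1 | D
6 | 2 | D
8 | 1 | D

== RESULT ==
items.qty | items.score | items.tag
1 | 1 | D
6 | 2 | D
8 | 1 | D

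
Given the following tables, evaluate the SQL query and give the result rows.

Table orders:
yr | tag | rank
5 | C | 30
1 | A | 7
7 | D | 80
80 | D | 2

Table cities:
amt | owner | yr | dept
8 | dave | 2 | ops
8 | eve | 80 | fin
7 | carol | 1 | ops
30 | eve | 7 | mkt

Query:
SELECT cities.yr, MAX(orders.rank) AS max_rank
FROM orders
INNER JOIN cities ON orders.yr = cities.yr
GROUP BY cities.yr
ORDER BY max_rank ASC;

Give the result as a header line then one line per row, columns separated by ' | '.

After JOIN cities (3 rows):
orders.yr | orders.tag | orders.rank | cities.amt | cities.owner | cities.yr | cities.dept
1 | A | 7 | 7 | carol | 1 | ops
7 | D | 80 | 30 | eve | 7 | mkt
80 | D | 2 | 8 | eve | 80 | fin
After GROUP BY (3 rows):
cities.yr | max_rank
1 | 7
7 | 80
80 | 2
After ORDER BY (3 rows):
cities.yr | max_rank
80 | 2
1 | 7
7 | 80

== RESULT ==
cities.yr | max_rank
80 | 2
1 | 7
7 | 80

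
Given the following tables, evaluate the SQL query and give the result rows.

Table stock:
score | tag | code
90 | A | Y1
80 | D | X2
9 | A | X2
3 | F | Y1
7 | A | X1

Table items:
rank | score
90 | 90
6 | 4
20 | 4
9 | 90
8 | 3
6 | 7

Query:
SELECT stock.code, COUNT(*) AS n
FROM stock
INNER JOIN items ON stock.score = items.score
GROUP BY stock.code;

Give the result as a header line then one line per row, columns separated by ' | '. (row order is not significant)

After JOIN items (4 rows):
stock.score | stock.tag | stock.code | items.rank | items.score
90 | A | Y1 | 90 | 90
90 | A | Y1 | 9 | 90
3 | F | Y1 | 8 | 3
7 | A | X1 | 6 | 7
After GROUP BY (2 rows):
stock.code | n
Y1 | 3
X1 | 1

== RESULT ==
stock.code | n
Y1 | 3
X1 | 1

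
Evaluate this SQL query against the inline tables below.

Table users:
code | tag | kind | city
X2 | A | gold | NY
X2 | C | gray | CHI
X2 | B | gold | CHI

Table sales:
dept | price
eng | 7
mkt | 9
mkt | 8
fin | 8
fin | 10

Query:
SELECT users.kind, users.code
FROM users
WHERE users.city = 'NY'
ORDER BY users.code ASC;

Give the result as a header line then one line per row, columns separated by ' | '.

== RESULT ==
users.kind | users.code
gold | X2

Derivation:
After WHERE (1 rows):
users.code | users.tag | users.kind | users.city
X2 | A | gold | NY
After SELECT (1 rows):
users.kind | users.code
gold | X2
After ORDER BY (1 rows):
users.kind | users.code
gold | X2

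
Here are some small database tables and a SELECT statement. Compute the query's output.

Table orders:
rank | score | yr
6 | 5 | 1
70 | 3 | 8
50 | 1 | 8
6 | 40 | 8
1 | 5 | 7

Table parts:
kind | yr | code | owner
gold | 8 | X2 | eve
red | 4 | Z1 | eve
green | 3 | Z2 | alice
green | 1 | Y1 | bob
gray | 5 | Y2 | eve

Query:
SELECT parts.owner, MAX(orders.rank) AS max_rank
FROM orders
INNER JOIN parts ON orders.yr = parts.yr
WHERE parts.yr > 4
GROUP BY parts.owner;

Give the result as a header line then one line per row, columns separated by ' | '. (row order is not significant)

== RESULT ==
parts.owner | max_rank
eve | 70

Derivation:
After JOIN parts (4 rows):
orders.rank | orders.score | orders.yr | parts.kind | parts.yr | parts.code | parts.owner
6 | 5 | 1 | green | 1 | Y1 | bob
70 | 3 | 8 | gold | 8 | X2 | eve
50 | 1 | 8 | gold | 8 | X2 | eve
6 | 40 | 8 | gold | 8 | X2 | eve
After WHERE (3 rows):
orders.rank | orders.score | orders.yr | parts.kind | parts.yr | parts.code | parts.owner
70 | 3 | 8 | gold | 8 | X2 | eve
50 | 1 | 8 | gold | 8 | X2 | eve
6 | 40 | 8 | gold | 8 | X2 | eve
After GROUP BY (1 rows):
parts.owner | max_rank
eve | 70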